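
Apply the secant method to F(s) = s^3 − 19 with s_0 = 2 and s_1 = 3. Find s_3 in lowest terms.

F(2) = −11, F(3) = 8. s_2 = 3 − 8·(3 − 2)/(8 − (−11)) = 49/19.
F(3) = 8, F(49/19) = −12672/6859. s_3 = (49/19) − (−12672/6859)·((49/19) − 3)/((−12672/6859) − 8) = 22441/8443.

22441/8443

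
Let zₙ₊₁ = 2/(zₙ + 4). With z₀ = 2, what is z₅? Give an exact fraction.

z₁ = 2/(2 + 4) = 1/3.
z₂ = 2/(1/3 + 4) = 6/13.
z₃ = 2/(6/13 + 4) = 13/29.
z₄ = 2/(13/29 + 4) = 58/129.
z₅ = 2/(58/129 + 4) = 129/287.

129/287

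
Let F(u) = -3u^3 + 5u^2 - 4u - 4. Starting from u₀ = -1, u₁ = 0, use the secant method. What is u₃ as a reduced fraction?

F(-1) = 8, F(0) = -4. u₂ = 0 - (-4)·(0 - (-1))/((-4) - 8) = -1/3.
F(0) = -4, F(-1/3) = -2. u₃ = (-1/3) - (-2)·((-1/3) - 0)/((-2) - (-4)) = -2/3.

-2/3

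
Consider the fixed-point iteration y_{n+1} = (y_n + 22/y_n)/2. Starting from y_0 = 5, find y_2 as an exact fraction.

y_1 = (5 + 22/5)/2 = 47/10.
y_2 = (47/10 + 22/(47/10))/2 = 4409/940.

4409/940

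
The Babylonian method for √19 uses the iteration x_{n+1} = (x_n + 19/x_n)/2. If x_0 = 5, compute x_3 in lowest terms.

x_1 = (5 + 19/5)/2 = 22/5.
x_2 = (22/5 + 19/(22/5))/2 = 959/220.
x_3 = (959/220 + 19/(959/220))/2 = 1839281/421960.

1839281/421960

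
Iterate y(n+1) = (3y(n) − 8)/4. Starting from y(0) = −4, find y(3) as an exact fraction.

y(1) = (3·(−4) − 8)/4 = −5.
y(2) = (3·(−5) − 8)/4 = −23/4.
y(3) = (3·(−23/4) − 8)/4 = −101/16.

−101/16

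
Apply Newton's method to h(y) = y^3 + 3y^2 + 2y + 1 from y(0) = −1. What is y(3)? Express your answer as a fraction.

h'(y) = 3y^2 + 6y + 2.
h(−1) = 1, h'(−1) = −1, so y(1) = (−1) − 1/(−1) = 0.
h(0) = 1, h'(0) = 2, so y(2) = 0 − 1/2 = −1/2.
h(−1/2) = 5/8, h'(−1/2) = −1/4, so y(3) = (−1/2) − (5/8)/(−1/4) = 2.

2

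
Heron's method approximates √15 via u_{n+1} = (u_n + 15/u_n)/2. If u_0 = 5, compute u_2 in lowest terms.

u_1 = (5 + 15/5)/2 = 4.
u_2 = (4 + 15/4)/2 = 31/8.

31/8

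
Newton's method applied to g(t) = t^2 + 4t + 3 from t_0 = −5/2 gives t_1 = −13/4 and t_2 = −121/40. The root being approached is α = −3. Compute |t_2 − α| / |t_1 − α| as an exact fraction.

1/10

t_1 − α = −13/4 − (−3) = −13/4 + 3 = −1/4, so |t_1 − α| = 1/4.
t_2 − α = −121/40 − (−3) = −121/40 + 3 = −1/40, so |t_2 − α| = 1/40.
Ratio = (1/40) / (1/4) = 1/10.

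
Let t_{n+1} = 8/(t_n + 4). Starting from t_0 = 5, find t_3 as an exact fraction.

t_1 = 8/(5 + 4) = 8/9.
t_2 = 8/(8/9 + 4) = 18/11.
t_3 = 8/(18/11 + 4) = 44/31.

44/31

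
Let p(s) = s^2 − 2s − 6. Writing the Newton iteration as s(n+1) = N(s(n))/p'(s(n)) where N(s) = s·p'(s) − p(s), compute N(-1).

7

p'(s) = 2s − 2.
N(s) = s·p'(s) − p(s) = s·(2s − 2) − (s^2 − 2s − 6) = s^2 + 6.
N(-1) = 7.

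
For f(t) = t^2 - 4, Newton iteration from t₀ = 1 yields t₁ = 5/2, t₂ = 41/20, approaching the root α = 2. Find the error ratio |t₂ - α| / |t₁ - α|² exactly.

1/5

t₁ - α = 5/2 - 2 = 1/2, so |t₁ - α| = 1/2.
t₂ - α = 41/20 - 2 = 1/20, so |t₂ - α| = 1/20.
|t₁ - α|² = 1/4.
Ratio = (1/20) / (1/4) = 1/5.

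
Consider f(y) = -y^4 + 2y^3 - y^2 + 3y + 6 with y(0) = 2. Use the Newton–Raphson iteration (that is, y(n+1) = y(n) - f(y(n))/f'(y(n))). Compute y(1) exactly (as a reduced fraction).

f'(y) = -4y^3 + 6y^2 - 2y + 3.
f(2) = 8, f'(2) = -9, so y(1) = 2 - 8/(-9) = 26/9.

26/9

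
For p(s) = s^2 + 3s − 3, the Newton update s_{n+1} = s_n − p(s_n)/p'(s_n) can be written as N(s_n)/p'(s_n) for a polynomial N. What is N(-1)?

p'(s) = 2s + 3.
N(s) = s·p'(s) − p(s) = s·(2s + 3) − (s^2 + 3s − 3) = s^2 + 3.
N(-1) = 4.

4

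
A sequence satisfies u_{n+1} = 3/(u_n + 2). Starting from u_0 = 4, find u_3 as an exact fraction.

u_1 = 3/(4 + 2) = 1/2.
u_2 = 3/(1/2 + 2) = 6/5.
u_3 = 3/(6/5 + 2) = 15/16.

15/16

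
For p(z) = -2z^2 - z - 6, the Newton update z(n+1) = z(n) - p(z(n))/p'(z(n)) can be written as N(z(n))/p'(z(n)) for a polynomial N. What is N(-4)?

p'(z) = -4z - 1.
N(z) = z·p'(z) - p(z) = z·(-4z - 1) - (-2z^2 - z - 6) = -2z^2 + 6.
N(-4) = -26.

-26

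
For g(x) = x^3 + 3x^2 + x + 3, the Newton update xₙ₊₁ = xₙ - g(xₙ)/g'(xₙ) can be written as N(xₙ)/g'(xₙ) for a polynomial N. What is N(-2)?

g'(x) = 3x^2 + 6x + 1.
N(x) = x·g'(x) - g(x) = x·(3x^2 + 6x + 1) - (x^3 + 3x^2 + x + 3) = 2x^3 + 3x^2 - 3.
N(-2) = -7.

-7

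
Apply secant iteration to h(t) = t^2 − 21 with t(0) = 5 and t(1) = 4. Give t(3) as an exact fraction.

h(5) = 4, h(4) = −5. t(2) = 4 − (−5)·(4 − 5)/((−5) − 4) = 41/9.
h(4) = −5, h(41/9) = −20/81. t(3) = (41/9) − (−20/81)·((41/9) − 4)/((−20/81) − (−5)) = 353/77.

353/77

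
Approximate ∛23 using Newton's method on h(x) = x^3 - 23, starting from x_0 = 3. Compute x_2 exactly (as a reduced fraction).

h'(x) = 3x^2.
h(3) = 4, h'(3) = 27, so x_1 = 3 - 4/27 = 77/27.
h(77/27) = 3824/19683, h'(77/27) = 5929/243, so x_2 = (77/27) - (3824/19683)/(5929/243) = 1365775/480249.

1365775/480249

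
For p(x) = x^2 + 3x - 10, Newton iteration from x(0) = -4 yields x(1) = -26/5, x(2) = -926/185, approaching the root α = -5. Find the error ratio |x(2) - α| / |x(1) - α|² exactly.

5/37

x(1) - α = -26/5 - (-5) = -26/5 + 5 = -1/5, so |x(1) - α| = 1/5.
x(2) - α = -926/185 - (-5) = -926/185 + 5 = -1/185, so |x(2) - α| = 1/185.
|x(1) - α|² = 1/25.
Ratio = (1/185) / (1/25) = 5/37.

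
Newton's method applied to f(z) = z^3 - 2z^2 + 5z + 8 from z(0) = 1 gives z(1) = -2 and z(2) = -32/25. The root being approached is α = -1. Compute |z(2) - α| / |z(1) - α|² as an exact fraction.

z(1) - α = -2 - (-1) = -2 + 1 = -1, so |z(1) - α| = 1.
z(2) - α = -32/25 - (-1) = -32/25 + 1 = -7/25, so |z(2) - α| = 7/25.
|z(1) - α|² = 1.
Ratio = (7/25) / 1 = 7/25.

7/25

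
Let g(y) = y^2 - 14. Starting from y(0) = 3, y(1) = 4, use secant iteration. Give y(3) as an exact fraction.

g(3) = -5, g(4) = 2. y(2) = 4 - 2·(4 - 3)/(2 - (-5)) = 26/7.
g(4) = 2, g(26/7) = -10/49. y(3) = (26/7) - (-10/49)·((26/7) - 4)/((-10/49) - 2) = 101/27.

101/27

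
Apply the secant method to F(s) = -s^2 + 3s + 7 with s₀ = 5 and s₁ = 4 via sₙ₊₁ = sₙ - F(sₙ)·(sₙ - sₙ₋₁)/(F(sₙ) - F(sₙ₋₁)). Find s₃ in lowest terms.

50/11

F(5) = -3, F(4) = 3. s₂ = 4 - 3·(4 - 5)/(3 - (-3)) = 9/2.
F(4) = 3, F(9/2) = 1/4. s₃ = (9/2) - (1/4)·((9/2) - 4)/((1/4) - 3) = 50/11.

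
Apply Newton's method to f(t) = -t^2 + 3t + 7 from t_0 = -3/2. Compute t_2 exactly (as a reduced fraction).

f'(t) = -2t + 3.
f(-3/2) = 1/4, f'(-3/2) = 6, so t_1 = (-3/2) - (1/4)/6 = -37/24.
f(-37/24) = -1/576, f'(-37/24) = 73/12, so t_2 = (-37/24) - (-1/576)/(73/12) = -5401/3504.

-5401/3504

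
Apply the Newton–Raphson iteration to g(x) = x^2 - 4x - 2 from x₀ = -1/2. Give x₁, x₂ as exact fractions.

g'(x) = 2x - 4.
g(-1/2) = 1/4, g'(-1/2) = -5, so x₁ = (-1/2) - (1/4)/(-5) = -9/20.
g(-9/20) = 1/400, g'(-9/20) = -49/10, so x₂ = (-9/20) - (1/400)/(-49/10) = -881/1960.

x₁ = -9/20, x₂ = -881/1960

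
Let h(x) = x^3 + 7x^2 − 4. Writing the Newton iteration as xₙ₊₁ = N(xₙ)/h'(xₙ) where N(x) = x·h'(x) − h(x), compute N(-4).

−12

h'(x) = 3x^2 + 14x.
N(x) = x·h'(x) − h(x) = x·(3x^2 + 14x) − (x^3 + 7x^2 − 4) = 2x^3 + 7x^2 + 4.
N(-4) = −12.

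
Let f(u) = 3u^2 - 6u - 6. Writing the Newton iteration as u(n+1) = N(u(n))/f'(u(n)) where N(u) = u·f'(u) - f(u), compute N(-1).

f'(u) = 6u - 6.
N(u) = u·f'(u) - f(u) = u·(6u - 6) - (3u^2 - 6u - 6) = 3u^2 + 6.
N(-1) = 9.

9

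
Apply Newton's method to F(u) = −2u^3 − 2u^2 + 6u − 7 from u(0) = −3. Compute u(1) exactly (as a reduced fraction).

−97/36

F'(u) = −6u^2 − 4u + 6.
F(−3) = 11, F'(−3) = −36, so u(1) = (−3) − 11/(−36) = −97/36.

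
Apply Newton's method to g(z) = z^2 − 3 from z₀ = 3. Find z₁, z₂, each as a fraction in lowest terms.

z₁ = 2, z₂ = 7/4

g'(z) = 2z.
g(3) = 6, g'(3) = 6, so z₁ = 3 − 6/6 = 2.
g(2) = 1, g'(2) = 4, so z₂ = 2 − 1/4 = 7/4.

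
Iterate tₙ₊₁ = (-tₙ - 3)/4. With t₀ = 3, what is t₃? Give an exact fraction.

-21/32

t₁ = (-3 - 3)/4 = -3/2.
t₂ = (-(-3/2) - 3)/4 = -3/8.
t₃ = (-(-3/8) - 3)/4 = -21/32.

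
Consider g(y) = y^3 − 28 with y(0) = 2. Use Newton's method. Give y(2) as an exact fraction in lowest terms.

3418/1089

g'(y) = 3y^2.
g(2) = −20, g'(2) = 12, so y(1) = 2 − (−20)/12 = 11/3.
g(11/3) = 575/27, g'(11/3) = 121/3, so y(2) = (11/3) − (575/27)/(121/3) = 3418/1089.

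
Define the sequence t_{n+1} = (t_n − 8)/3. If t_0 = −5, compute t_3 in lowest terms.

t_1 = ((−5) − 8)/3 = −13/3.
t_2 = ((−13/3) − 8)/3 = −37/9.
t_3 = ((−37/9) − 8)/3 = −109/27.

−109/27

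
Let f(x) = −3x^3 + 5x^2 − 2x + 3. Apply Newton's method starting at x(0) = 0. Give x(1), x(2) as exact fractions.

f'(x) = −9x^2 + 10x − 2.
f(0) = 3, f'(0) = −2, so x(1) = 0 − 3/(−2) = 3/2.
f(3/2) = 9/8, f'(3/2) = −29/4, so x(2) = (3/2) − (9/8)/(−29/4) = 48/29.

x(1) = 3/2, x(2) = 48/29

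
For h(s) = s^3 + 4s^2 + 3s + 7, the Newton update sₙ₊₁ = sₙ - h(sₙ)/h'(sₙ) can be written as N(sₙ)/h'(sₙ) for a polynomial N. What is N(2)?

h'(s) = 3s^2 + 8s + 3.
N(s) = s·h'(s) - h(s) = s·(3s^2 + 8s + 3) - (s^3 + 4s^2 + 3s + 7) = 2s^3 + 4s^2 - 7.
N(2) = 25.

25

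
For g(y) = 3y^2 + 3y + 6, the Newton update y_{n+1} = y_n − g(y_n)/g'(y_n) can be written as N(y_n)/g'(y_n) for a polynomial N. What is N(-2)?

g'(y) = 6y + 3.
N(y) = y·g'(y) − g(y) = y·(6y + 3) − (3y^2 + 3y + 6) = 3y^2 − 6.
N(-2) = 6.

6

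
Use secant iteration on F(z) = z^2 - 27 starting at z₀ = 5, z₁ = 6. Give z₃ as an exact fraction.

F(5) = -2, F(6) = 9. z₂ = 6 - 9·(6 - 5)/(9 - (-2)) = 57/11.
F(6) = 9, F(57/11) = -18/121. z₃ = (57/11) - (-18/121)·((57/11) - 6)/((-18/121) - 9) = 213/41.

213/41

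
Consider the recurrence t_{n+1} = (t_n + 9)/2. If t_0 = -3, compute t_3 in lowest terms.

15/2

t_1 = ((-3) + 9)/2 = 3.
t_2 = (3 + 9)/2 = 6.
t_3 = (6 + 9)/2 = 15/2.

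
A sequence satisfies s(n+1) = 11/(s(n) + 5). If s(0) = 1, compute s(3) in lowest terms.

s(1) = 11/(1 + 5) = 11/6.
s(2) = 11/(11/6 + 5) = 66/41.
s(3) = 11/(66/41 + 5) = 451/271.

451/271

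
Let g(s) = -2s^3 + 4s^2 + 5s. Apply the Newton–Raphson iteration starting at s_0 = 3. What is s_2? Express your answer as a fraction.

974592/339475

g'(s) = -6s^2 + 8s + 5.
g(3) = -3, g'(3) = -25, so s_1 = 3 - (-3)/(-25) = 72/25.
g(72/25) = -3096/15625, g'(72/25) = -13579/625, so s_2 = (72/25) - (-3096/15625)/(-13579/625) = 974592/339475.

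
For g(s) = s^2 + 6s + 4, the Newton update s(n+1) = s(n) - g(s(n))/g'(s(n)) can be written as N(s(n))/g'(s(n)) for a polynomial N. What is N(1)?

g'(s) = 2s + 6.
N(s) = s·g'(s) - g(s) = s·(2s + 6) - (s^2 + 6s + 4) = s^2 - 4.
N(1) = -3.

-3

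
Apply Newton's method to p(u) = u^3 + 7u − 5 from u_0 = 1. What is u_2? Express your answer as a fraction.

p'(u) = 3u^2 + 7.
p(1) = 3, p'(1) = 10, so u_1 = 1 − 3/10 = 7/10.
p(7/10) = 243/1000, p'(7/10) = 847/100, so u_2 = (7/10) − (243/1000)/(847/100) = 2843/4235.

2843/4235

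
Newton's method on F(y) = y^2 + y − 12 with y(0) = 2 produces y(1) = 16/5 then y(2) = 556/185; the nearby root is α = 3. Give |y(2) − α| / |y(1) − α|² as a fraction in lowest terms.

5/37

y(1) − α = 16/5 − 3 = 1/5, so |y(1) − α| = 1/5.
y(2) − α = 556/185 − 3 = 1/185, so |y(2) − α| = 1/185.
|y(1) − α|² = 1/25.
Ratio = (1/185) / (1/25) = 5/37.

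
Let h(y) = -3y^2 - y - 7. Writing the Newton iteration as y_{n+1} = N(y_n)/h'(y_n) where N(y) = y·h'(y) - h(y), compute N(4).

-41

h'(y) = -6y - 1.
N(y) = y·h'(y) - h(y) = y·(-6y - 1) - (-3y^2 - y - 7) = -3y^2 + 7.
N(4) = -41.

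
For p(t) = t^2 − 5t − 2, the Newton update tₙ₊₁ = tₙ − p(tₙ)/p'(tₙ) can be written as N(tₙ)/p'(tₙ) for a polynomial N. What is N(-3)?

p'(t) = 2t − 5.
N(t) = t·p'(t) − p(t) = t·(2t − 5) − (t^2 − 5t − 2) = t^2 + 2.
N(-3) = 11.

11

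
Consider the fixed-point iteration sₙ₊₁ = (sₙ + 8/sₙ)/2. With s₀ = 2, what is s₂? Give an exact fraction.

17/6

s₁ = (2 + 8/2)/2 = 3.
s₂ = (3 + 8/3)/2 = 17/6.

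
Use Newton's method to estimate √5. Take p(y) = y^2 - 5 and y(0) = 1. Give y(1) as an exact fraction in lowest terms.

3

p'(y) = 2y.
p(1) = -4, p'(1) = 2, so y(1) = 1 - (-4)/2 = 3.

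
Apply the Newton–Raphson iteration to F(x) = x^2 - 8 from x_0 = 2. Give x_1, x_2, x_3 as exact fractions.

x_1 = 3, x_2 = 17/6, x_3 = 577/204

F'(x) = 2x.
F(2) = -4, F'(2) = 4, so x_1 = 2 - (-4)/4 = 3.
F(3) = 1, F'(3) = 6, so x_2 = 3 - 1/6 = 17/6.
F(17/6) = 1/36, F'(17/6) = 17/3, so x_3 = (17/6) - (1/36)/(17/3) = 577/204.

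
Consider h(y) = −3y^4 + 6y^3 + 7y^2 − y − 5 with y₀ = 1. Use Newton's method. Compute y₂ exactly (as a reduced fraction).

h'(y) = −12y^3 + 18y^2 + 14y − 1.
h(1) = 4, h'(1) = 19, so y₁ = 1 − 4/19 = 15/19.
h(15/19) = 46960/130321, h'(15/19) = 105401/6859, so y₂ = (15/19) − (46960/130321)/(105401/6859) = 1534055/2002619.

1534055/2002619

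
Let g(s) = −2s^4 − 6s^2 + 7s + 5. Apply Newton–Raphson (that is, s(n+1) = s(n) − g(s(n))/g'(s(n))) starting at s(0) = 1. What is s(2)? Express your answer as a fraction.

936977/759213

g'(s) = −8s^3 − 12s + 7.
g(1) = 4, g'(1) = −13, so s(1) = 1 − 4/(−13) = 17/13.
g(17/13) = −55840/28561, g'(17/13) = −58401/2197, so s(2) = (17/13) − (−55840/28561)/(−58401/2197) = 936977/759213.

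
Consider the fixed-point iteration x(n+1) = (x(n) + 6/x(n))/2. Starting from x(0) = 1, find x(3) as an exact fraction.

10033/4088

x(1) = (1 + 6/1)/2 = 7/2.
x(2) = (7/2 + 6/(7/2))/2 = 73/28.
x(3) = (73/28 + 6/(73/28))/2 = 10033/4088.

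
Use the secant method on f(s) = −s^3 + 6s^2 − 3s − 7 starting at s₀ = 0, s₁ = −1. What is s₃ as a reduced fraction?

−413/513

f(0) = −7, f(−1) = 3. s₂ = (−1) − 3·((−1) − 0)/(3 − (−7)) = −7/10.
f(−1) = 3, f(−7/10) = −1617/1000. s₃ = (−7/10) − (−1617/1000)·((−7/10) − (−1))/((−1617/1000) − 3) = −413/513.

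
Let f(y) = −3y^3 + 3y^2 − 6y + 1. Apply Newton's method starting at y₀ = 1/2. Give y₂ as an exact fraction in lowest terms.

2879/16002

f'(y) = −9y^2 + 6y − 6.
f(1/2) = −13/8, f'(1/2) = −21/4, so y₁ = (1/2) − (−13/8)/(−21/4) = 4/21.
f(4/21) = −169/3087, f'(4/21) = −254/49, so y₂ = (4/21) − (−169/3087)/(−254/49) = 2879/16002.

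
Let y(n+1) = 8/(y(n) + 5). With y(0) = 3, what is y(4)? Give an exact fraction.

152/119

y(1) = 8/(3 + 5) = 1.
y(2) = 8/(1 + 5) = 4/3.
y(3) = 8/(4/3 + 5) = 24/19.
y(4) = 8/(24/19 + 5) = 152/119.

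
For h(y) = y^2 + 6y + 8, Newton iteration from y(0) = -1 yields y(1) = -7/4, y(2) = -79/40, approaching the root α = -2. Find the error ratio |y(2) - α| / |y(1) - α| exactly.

1/10

y(1) - α = -7/4 - (-2) = -7/4 + 2 = 1/4, so |y(1) - α| = 1/4.
y(2) - α = -79/40 - (-2) = -79/40 + 2 = 1/40, so |y(2) - α| = 1/40.
Ratio = (1/40) / (1/4) = 1/10.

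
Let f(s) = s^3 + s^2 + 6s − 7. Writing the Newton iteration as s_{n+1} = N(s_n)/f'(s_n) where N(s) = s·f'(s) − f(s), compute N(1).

f'(s) = 3s^2 + 2s + 6.
N(s) = s·f'(s) − f(s) = s·(3s^2 + 2s + 6) − (s^3 + s^2 + 6s − 7) = 2s^3 + s^2 + 7.
N(1) = 10.

10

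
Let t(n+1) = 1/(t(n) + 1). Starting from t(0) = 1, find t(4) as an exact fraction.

t(1) = 1/(1 + 1) = 1/2.
t(2) = 1/(1/2 + 1) = 2/3.
t(3) = 1/(2/3 + 1) = 3/5.
t(4) = 1/(3/5 + 1) = 5/8.

5/8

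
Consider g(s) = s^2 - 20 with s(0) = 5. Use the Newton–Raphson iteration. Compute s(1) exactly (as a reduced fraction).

g'(s) = 2s.
g(5) = 5, g'(5) = 10, so s(1) = 5 - 5/10 = 9/2.

9/2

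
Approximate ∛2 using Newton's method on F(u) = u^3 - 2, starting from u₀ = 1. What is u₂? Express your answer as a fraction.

91/72

F'(u) = 3u^2.
F(1) = -1, F'(1) = 3, so u₁ = 1 - (-1)/3 = 4/3.
F(4/3) = 10/27, F'(4/3) = 16/3, so u₂ = (4/3) - (10/27)/(16/3) = 91/72.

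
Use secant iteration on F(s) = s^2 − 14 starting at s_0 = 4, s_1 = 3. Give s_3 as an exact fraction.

F(4) = 2, F(3) = −5. s_2 = 3 − (−5)·(3 − 4)/((−5) − 2) = 26/7.
F(3) = −5, F(26/7) = −10/49. s_3 = (26/7) − (−10/49)·((26/7) − 3)/((−10/49) − (−5)) = 176/47.

176/47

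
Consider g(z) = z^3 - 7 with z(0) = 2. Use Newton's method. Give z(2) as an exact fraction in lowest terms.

g'(z) = 3z^2.
g(2) = 1, g'(2) = 12, so z(1) = 2 - 1/12 = 23/12.
g(23/12) = 71/1728, g'(23/12) = 529/48, so z(2) = (23/12) - (71/1728)/(529/48) = 18215/9522.

18215/9522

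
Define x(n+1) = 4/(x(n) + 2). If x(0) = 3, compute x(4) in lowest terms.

24/19

x(1) = 4/(3 + 2) = 4/5.
x(2) = 4/(4/5 + 2) = 10/7.
x(3) = 4/(10/7 + 2) = 7/6.
x(4) = 4/(7/6 + 2) = 24/19.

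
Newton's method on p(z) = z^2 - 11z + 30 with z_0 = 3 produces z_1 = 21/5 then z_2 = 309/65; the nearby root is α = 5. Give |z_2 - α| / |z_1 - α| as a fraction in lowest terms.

z_1 - α = 21/5 - 5 = -4/5, so |z_1 - α| = 4/5.
z_2 - α = 309/65 - 5 = -16/65, so |z_2 - α| = 16/65.
Ratio = (16/65) / (4/5) = 4/13.

4/13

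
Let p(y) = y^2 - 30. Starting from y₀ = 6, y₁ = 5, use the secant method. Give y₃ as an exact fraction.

p(6) = 6, p(5) = -5. y₂ = 5 - (-5)·(5 - 6)/((-5) - 6) = 60/11.
p(5) = -5, p(60/11) = -30/121. y₃ = (60/11) - (-30/121)·((60/11) - 5)/((-30/121) - (-5)) = 126/23.

126/23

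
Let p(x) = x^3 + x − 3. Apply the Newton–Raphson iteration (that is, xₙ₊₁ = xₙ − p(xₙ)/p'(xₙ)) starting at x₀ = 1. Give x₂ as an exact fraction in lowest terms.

17/14

p'(x) = 3x^2 + 1.
p(1) = −1, p'(1) = 4, so x₁ = 1 − (−1)/4 = 5/4.
p(5/4) = 13/64, p'(5/4) = 91/16, so x₂ = (5/4) − (13/64)/(91/16) = 17/14.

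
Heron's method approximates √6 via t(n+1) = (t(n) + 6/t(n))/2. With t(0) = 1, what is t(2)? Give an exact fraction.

73/28

t(1) = (1 + 6/1)/2 = 7/2.
t(2) = (7/2 + 6/(7/2))/2 = 73/28.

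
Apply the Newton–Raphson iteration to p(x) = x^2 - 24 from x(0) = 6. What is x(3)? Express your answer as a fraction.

p'(x) = 2x.
p(6) = 12, p'(6) = 12, so x(1) = 6 - 12/12 = 5.
p(5) = 1, p'(5) = 10, so x(2) = 5 - 1/10 = 49/10.
p(49/10) = 1/100, p'(49/10) = 49/5, so x(3) = (49/10) - (1/100)/(49/5) = 4801/980.

4801/980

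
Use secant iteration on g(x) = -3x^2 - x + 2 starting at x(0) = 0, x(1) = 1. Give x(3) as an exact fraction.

g(0) = 2, g(1) = -2. x(2) = 1 - (-2)·(1 - 0)/((-2) - 2) = 1/2.
g(1) = -2, g(1/2) = 3/4. x(3) = (1/2) - (3/4)·((1/2) - 1)/((3/4) - (-2)) = 7/11.

7/11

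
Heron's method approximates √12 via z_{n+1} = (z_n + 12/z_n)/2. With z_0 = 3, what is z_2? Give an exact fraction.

97/28

z_1 = (3 + 12/3)/2 = 7/2.
z_2 = (7/2 + 12/(7/2))/2 = 97/28.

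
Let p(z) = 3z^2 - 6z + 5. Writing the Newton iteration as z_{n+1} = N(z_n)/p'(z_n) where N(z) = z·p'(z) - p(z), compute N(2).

7

p'(z) = 6z - 6.
N(z) = z·p'(z) - p(z) = z·(6z - 6) - (3z^2 - 6z + 5) = 3z^2 - 5.
N(2) = 7.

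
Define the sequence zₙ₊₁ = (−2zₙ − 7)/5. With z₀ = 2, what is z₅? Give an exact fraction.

z₁ = (−2·2 − 7)/5 = −11/5.
z₂ = (−2·(−11/5) − 7)/5 = −13/25.
z₃ = (−2·(−13/25) − 7)/5 = −149/125.
z₄ = (−2·(−149/125) − 7)/5 = −577/625.
z₅ = (−2·(−577/625) − 7)/5 = −3221/3125.

−3221/3125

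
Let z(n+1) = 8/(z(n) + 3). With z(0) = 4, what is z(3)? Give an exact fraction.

232/143

z(1) = 8/(4 + 3) = 8/7.
z(2) = 8/(8/7 + 3) = 56/29.
z(3) = 8/(56/29 + 3) = 232/143.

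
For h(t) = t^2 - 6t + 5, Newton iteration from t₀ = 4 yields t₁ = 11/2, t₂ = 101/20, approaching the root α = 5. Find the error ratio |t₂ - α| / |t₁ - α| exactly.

1/10

t₁ - α = 11/2 - 5 = 1/2, so |t₁ - α| = 1/2.
t₂ - α = 101/20 - 5 = 1/20, so |t₂ - α| = 1/20.
Ratio = (1/20) / (1/2) = 1/10.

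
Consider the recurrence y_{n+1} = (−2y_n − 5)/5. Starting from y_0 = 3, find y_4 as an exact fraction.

−387/625

y_1 = (−2·3 − 5)/5 = −11/5.
y_2 = (−2·(−11/5) − 5)/5 = −3/25.
y_3 = (−2·(−3/25) − 5)/5 = −119/125.
y_4 = (−2·(−119/125) − 5)/5 = −387/625.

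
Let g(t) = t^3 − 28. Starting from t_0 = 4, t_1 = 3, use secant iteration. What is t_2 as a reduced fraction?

112/37

g(4) = 36, g(3) = −1. t_2 = 3 − (−1)·(3 − 4)/((−1) − 36) = 112/37.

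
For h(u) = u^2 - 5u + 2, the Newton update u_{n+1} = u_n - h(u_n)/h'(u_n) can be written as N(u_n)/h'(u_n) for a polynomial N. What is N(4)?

14

h'(u) = 2u - 5.
N(u) = u·h'(u) - h(u) = u·(2u - 5) - (u^2 - 5u + 2) = u^2 - 2.
N(4) = 14.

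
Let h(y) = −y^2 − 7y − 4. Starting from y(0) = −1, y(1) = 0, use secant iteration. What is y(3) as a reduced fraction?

−12/19

h(−1) = 2, h(0) = −4. y(2) = 0 − (−4)·(0 − (−1))/((−4) − 2) = −2/3.
h(0) = −4, h(−2/3) = 2/9. y(3) = (−2/3) − (2/9)·((−2/3) − 0)/((2/9) − (−4)) = −12/19.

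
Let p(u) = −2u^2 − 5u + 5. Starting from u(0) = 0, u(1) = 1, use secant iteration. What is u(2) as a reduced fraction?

5/7

p(0) = 5, p(1) = −2. u(2) = 1 − (−2)·(1 − 0)/((−2) − 5) = 5/7.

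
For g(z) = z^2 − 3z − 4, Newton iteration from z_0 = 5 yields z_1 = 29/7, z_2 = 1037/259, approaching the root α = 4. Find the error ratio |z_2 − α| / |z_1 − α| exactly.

z_1 − α = 29/7 − 4 = 1/7, so |z_1 − α| = 1/7.
z_2 − α = 1037/259 − 4 = 1/259, so |z_2 − α| = 1/259.
Ratio = (1/259) / (1/7) = 1/37.

1/37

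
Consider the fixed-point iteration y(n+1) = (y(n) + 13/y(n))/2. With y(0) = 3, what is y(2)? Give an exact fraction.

119/33

y(1) = (3 + 13/3)/2 = 11/3.
y(2) = (11/3 + 13/(11/3))/2 = 119/33.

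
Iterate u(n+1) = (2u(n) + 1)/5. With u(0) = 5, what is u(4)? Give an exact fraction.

u(1) = (2·5 + 1)/5 = 11/5.
u(2) = (2·(11/5) + 1)/5 = 27/25.
u(3) = (2·(27/25) + 1)/5 = 79/125.
u(4) = (2·(79/125) + 1)/5 = 283/625.

283/625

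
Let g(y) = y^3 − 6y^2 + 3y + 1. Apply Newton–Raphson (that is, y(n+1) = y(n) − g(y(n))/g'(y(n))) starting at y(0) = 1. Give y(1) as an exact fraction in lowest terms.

g'(y) = 3y^2 − 12y + 3.
g(1) = −1, g'(1) = −6, so y(1) = 1 − (−1)/(−6) = 5/6.

5/6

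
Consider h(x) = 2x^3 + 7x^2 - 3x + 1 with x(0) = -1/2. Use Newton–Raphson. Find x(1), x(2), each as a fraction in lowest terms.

h'(x) = 6x^2 + 14x - 3.
h(-1/2) = 4, h'(-1/2) = -17/2, so x(1) = (-1/2) - 4/(-17/2) = -1/34.
h(-1/34) = 5376/4913, h'(-1/34) = -1969/578, so x(2) = (-1/34) - (5376/4913)/(-1969/578) = 19535/66946.

x(1) = -1/34, x(2) = 19535/66946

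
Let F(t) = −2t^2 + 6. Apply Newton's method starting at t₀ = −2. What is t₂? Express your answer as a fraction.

−97/56

F'(t) = −4t.
F(−2) = −2, F'(−2) = 8, so t₁ = (−2) − (−2)/8 = −7/4.
F(−7/4) = −1/8, F'(−7/4) = 7, so t₂ = (−7/4) − (−1/8)/7 = −97/56.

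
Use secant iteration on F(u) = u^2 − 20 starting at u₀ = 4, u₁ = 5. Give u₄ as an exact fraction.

F(4) = −4, F(5) = 5. u₂ = 5 − 5·(5 − 4)/(5 − (−4)) = 40/9.
F(5) = 5, F(40/9) = −20/81. u₃ = (40/9) − (−20/81)·((40/9) − 5)/((−20/81) − 5) = 76/17.
F(40/9) = −20/81, F(76/17) = −4/289. u₄ = (76/17) − (−4/289)·((76/17) − (40/9))/((−4/289) − (−20/81)) = 1525/341.

1525/341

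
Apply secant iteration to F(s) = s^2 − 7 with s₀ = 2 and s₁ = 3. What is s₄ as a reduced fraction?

971/367

F(2) = −3, F(3) = 2. s₂ = 3 − 2·(3 − 2)/(2 − (−3)) = 13/5.
F(3) = 2, F(13/5) = −6/25. s₃ = (13/5) − (−6/25)·((13/5) − 3)/((−6/25) − 2) = 37/14.
F(13/5) = −6/25, F(37/14) = −3/196. s₄ = (37/14) − (−3/196)·((37/14) − (13/5))/((−3/196) − (−6/25)) = 971/367.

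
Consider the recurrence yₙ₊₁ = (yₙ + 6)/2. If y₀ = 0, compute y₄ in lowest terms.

y₁ = (0 + 6)/2 = 3.
y₂ = (3 + 6)/2 = 9/2.
y₃ = ((9/2) + 6)/2 = 21/4.
y₄ = ((21/4) + 6)/2 = 45/8.

45/8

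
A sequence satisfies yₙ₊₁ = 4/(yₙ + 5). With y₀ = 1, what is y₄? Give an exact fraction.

y₁ = 4/(1 + 5) = 2/3.
y₂ = 4/(2/3 + 5) = 12/17.
y₃ = 4/(12/17 + 5) = 68/97.
y₄ = 4/(68/97 + 5) = 388/553.

388/553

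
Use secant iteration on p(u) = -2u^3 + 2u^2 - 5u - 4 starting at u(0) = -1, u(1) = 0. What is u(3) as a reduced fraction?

p(-1) = 5, p(0) = -4. u(2) = 0 - (-4)·(0 - (-1))/((-4) - 5) = -4/9.
p(0) = -4, p(-4/9) = -880/729. u(3) = (-4/9) - (-880/729)·((-4/9) - 0)/((-880/729) - (-4)) = -324/509.

-324/509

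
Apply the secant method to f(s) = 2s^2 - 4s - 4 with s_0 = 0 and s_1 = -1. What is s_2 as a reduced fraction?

-2/3

f(0) = -4, f(-1) = 2. s_2 = (-1) - 2·((-1) - 0)/(2 - (-4)) = -2/3.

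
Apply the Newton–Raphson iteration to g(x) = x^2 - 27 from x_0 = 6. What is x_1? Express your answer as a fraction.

21/4

g'(x) = 2x.
g(6) = 9, g'(6) = 12, so x_1 = 6 - 9/12 = 21/4.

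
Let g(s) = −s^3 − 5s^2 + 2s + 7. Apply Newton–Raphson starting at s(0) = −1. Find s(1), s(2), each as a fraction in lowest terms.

s(1) = −10/9, s(2) = −7603/6858

g'(s) = −3s^2 − 10s + 2.
g(−1) = 1, g'(−1) = 9, so s(1) = (−1) − 1/9 = −10/9.
g(−10/9) = −17/729, g'(−10/9) = 254/27, so s(2) = (−10/9) − (−17/729)/(254/27) = −7603/6858.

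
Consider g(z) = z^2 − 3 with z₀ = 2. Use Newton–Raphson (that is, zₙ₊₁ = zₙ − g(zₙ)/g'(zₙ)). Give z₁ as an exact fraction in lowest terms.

7/4

g'(z) = 2z.
g(2) = 1, g'(2) = 4, so z₁ = 2 − 1/4 = 7/4.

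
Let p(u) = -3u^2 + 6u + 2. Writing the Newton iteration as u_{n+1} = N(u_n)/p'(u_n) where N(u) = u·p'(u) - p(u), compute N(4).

p'(u) = -6u + 6.
N(u) = u·p'(u) - p(u) = u·(-6u + 6) - (-3u^2 + 6u + 2) = -3u^2 - 2.
N(4) = -50.

-50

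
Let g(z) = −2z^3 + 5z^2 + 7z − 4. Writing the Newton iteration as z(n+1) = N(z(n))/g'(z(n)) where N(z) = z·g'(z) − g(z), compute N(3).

−59

g'(z) = −6z^2 + 10z + 7.
N(z) = z·g'(z) − g(z) = z·(−6z^2 + 10z + 7) − (−2z^3 + 5z^2 + 7z − 4) = −4z^3 + 5z^2 + 4.
N(3) = −59.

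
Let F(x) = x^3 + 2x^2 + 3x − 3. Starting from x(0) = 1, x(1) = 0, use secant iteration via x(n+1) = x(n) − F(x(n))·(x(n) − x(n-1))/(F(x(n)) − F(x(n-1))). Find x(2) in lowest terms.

F(1) = 3, F(0) = −3. x(2) = 0 − (−3)·(0 − 1)/((−3) − 3) = 1/2.

1/2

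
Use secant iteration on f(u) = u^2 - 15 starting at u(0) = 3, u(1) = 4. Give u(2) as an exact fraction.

f(3) = -6, f(4) = 1. u(2) = 4 - 1·(4 - 3)/(1 - (-6)) = 27/7.

27/7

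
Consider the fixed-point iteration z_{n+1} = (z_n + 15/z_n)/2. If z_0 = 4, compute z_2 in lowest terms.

z_1 = (4 + 15/4)/2 = 31/8.
z_2 = (31/8 + 15/(31/8))/2 = 1921/496.

1921/496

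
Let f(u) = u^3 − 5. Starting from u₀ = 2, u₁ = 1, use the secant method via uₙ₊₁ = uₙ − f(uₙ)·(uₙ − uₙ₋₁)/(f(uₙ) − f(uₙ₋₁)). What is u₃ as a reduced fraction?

f(2) = 3, f(1) = −4. u₂ = 1 − (−4)·(1 − 2)/((−4) − 3) = 11/7.
f(1) = −4, f(11/7) = −384/343. u₃ = (11/7) − (−384/343)·((11/7) − 1)/((−384/343) − (−4)) = 443/247.

443/247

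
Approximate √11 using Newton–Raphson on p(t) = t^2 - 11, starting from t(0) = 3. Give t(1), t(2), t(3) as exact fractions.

p'(t) = 2t.
p(3) = -2, p'(3) = 6, so t(1) = 3 - (-2)/6 = 10/3.
p(10/3) = 1/9, p'(10/3) = 20/3, so t(2) = (10/3) - (1/9)/(20/3) = 199/60.
p(199/60) = 1/3600, p'(199/60) = 199/30, so t(3) = (199/60) - (1/3600)/(199/30) = 79201/23880.

t(1) = 10/3, t(2) = 199/60, t(3) = 79201/23880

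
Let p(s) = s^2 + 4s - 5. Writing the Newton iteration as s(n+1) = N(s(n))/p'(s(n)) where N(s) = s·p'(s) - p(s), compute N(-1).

6

p'(s) = 2s + 4.
N(s) = s·p'(s) - p(s) = s·(2s + 4) - (s^2 + 4s - 5) = s^2 + 5.
N(-1) = 6.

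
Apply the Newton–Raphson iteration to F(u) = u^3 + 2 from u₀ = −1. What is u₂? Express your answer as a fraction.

F'(u) = 3u^2.
F(−1) = 1, F'(−1) = 3, so u₁ = (−1) − 1/3 = −4/3.
F(−4/3) = −10/27, F'(−4/3) = 16/3, so u₂ = (−4/3) − (−10/27)/(16/3) = −91/72.

−91/72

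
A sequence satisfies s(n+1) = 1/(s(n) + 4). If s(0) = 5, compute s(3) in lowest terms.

37/157

s(1) = 1/(5 + 4) = 1/9.
s(2) = 1/(1/9 + 4) = 9/37.
s(3) = 1/(9/37 + 4) = 37/157.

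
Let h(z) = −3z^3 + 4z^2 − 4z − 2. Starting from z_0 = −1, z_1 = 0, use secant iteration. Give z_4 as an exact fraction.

h(−1) = 9, h(0) = −2. z_2 = 0 − (−2)·(0 − (−1))/((−2) − 9) = −2/11.
h(0) = −2, h(−2/11) = −1494/1331. z_3 = (−2/11) − (−1494/1331)·((−2/11) − 0)/((−1494/1331) − (−2)) = −121/292.
h(−2/11) = −1494/1331, h(−121/292) = 13888971/24897088. z_4 = (−121/292) − (13888971/24897088)·((−121/292) − (−2/11))/((13888971/24897088) − (−1494/1331)) = −8377798/24847153.

−8377798/24847153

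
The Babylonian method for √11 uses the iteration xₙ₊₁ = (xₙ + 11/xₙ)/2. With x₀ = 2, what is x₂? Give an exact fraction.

401/120

x₁ = (2 + 11/2)/2 = 15/4.
x₂ = (15/4 + 11/(15/4))/2 = 401/120.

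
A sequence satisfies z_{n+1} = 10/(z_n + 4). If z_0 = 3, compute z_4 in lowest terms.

z_1 = 10/(3 + 4) = 10/7.
z_2 = 10/(10/7 + 4) = 35/19.
z_3 = 10/(35/19 + 4) = 190/111.
z_4 = 10/(190/111 + 4) = 555/317.

555/317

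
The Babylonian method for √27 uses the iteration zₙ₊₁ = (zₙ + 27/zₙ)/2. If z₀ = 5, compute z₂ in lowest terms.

z₁ = (5 + 27/5)/2 = 26/5.
z₂ = (26/5 + 27/(26/5))/2 = 1351/260.

1351/260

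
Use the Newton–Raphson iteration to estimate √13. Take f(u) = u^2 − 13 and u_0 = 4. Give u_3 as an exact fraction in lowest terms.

5597777/1552544

f'(u) = 2u.
f(4) = 3, f'(4) = 8, so u_1 = 4 − 3/8 = 29/8.
f(29/8) = 9/64, f'(29/8) = 29/4, so u_2 = (29/8) − (9/64)/(29/4) = 1673/464.
f(1673/464) = 81/215296, f'(1673/464) = 1673/232, so u_3 = (1673/464) − (81/215296)/(1673/232) = 5597777/1552544.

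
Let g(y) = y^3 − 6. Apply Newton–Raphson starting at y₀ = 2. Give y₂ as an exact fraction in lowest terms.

1979/1089

g'(y) = 3y^2.
g(2) = 2, g'(2) = 12, so y₁ = 2 − 2/12 = 11/6.
g(11/6) = 35/216, g'(11/6) = 121/12, so y₂ = (11/6) − (35/216)/(121/12) = 1979/1089.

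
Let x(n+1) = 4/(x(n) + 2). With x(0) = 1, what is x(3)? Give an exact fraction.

5/4

x(1) = 4/(1 + 2) = 4/3.
x(2) = 4/(4/3 + 2) = 6/5.
x(3) = 4/(6/5 + 2) = 5/4.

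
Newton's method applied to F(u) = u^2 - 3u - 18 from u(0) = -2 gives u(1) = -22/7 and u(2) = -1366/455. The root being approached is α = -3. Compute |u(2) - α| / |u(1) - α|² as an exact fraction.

7/65

u(1) - α = -22/7 - (-3) = -22/7 + 3 = -1/7, so |u(1) - α| = 1/7.
u(2) - α = -1366/455 - (-3) = -1366/455 + 3 = -1/455, so |u(2) - α| = 1/455.
|u(1) - α|² = 1/49.
Ratio = (1/455) / (1/49) = 7/65.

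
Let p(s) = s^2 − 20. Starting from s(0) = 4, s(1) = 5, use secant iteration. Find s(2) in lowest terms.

40/9

p(4) = −4, p(5) = 5. s(2) = 5 − 5·(5 − 4)/(5 − (−4)) = 40/9.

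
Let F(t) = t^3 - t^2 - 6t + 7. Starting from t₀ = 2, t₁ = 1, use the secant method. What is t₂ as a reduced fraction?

F(2) = -1, F(1) = 1. t₂ = 1 - 1·(1 - 2)/(1 - (-1)) = 3/2.

3/2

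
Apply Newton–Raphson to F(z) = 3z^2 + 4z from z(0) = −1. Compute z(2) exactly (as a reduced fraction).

−27/20

F'(z) = 6z + 4.
F(−1) = −1, F'(−1) = −2, so z(1) = (−1) − (−1)/(−2) = −3/2.
F(−3/2) = 3/4, F'(−3/2) = −5, so z(2) = (−3/2) − (3/4)/(−5) = −27/20.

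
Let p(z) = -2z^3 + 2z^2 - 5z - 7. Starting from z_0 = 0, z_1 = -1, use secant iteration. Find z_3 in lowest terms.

-917/1079

p(0) = -7, p(-1) = 2. z_2 = (-1) - 2·((-1) - 0)/(2 - (-7)) = -7/9.
p(-1) = 2, p(-7/9) = -700/729. z_3 = (-7/9) - (-700/729)·((-7/9) - (-1))/((-700/729) - 2) = -917/1079.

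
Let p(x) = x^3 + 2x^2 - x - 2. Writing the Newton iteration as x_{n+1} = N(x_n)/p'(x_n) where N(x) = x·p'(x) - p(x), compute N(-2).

-6

p'(x) = 3x^2 + 4x - 1.
N(x) = x·p'(x) - p(x) = x·(3x^2 + 4x - 1) - (x^3 + 2x^2 - x - 2) = 2x^3 + 2x^2 + 2.
N(-2) = -6.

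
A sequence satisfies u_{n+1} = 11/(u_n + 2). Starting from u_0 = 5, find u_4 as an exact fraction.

1397/529

u_1 = 11/(5 + 2) = 11/7.
u_2 = 11/(11/7 + 2) = 77/25.
u_3 = 11/(77/25 + 2) = 275/127.
u_4 = 11/(275/127 + 2) = 1397/529.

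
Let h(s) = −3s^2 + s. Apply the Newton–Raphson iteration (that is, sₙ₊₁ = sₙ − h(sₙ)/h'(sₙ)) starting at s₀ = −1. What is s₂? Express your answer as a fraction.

−27/175

h'(s) = −6s + 1.
h(−1) = −4, h'(−1) = 7, so s₁ = (−1) − (−4)/7 = −3/7.
h(−3/7) = −48/49, h'(−3/7) = 25/7, so s₂ = (−3/7) − (−48/49)/(25/7) = −27/175.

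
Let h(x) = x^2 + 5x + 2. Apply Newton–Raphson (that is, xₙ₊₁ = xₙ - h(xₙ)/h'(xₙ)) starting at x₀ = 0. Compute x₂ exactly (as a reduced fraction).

-46/105

h'(x) = 2x + 5.
h(0) = 2, h'(0) = 5, so x₁ = 0 - 2/5 = -2/5.
h(-2/5) = 4/25, h'(-2/5) = 21/5, so x₂ = (-2/5) - (4/25)/(21/5) = -46/105.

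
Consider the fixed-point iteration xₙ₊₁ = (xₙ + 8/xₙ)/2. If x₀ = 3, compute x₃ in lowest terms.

665857/235416

x₁ = (3 + 8/3)/2 = 17/6.
x₂ = (17/6 + 8/(17/6))/2 = 577/204.
x₃ = (577/204 + 8/(577/204))/2 = 665857/235416.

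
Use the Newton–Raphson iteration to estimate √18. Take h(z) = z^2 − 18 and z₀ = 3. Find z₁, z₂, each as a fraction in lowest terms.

h'(z) = 2z.
h(3) = −9, h'(3) = 6, so z₁ = 3 − (−9)/6 = 9/2.
h(9/2) = 9/4, h'(9/2) = 9, so z₂ = (9/2) − (9/4)/9 = 17/4.

z₁ = 9/2, z₂ = 17/4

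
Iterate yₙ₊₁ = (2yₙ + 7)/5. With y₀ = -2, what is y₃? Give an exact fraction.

y₁ = (2·(-2) + 7)/5 = 3/5.
y₂ = (2·(3/5) + 7)/5 = 41/25.
y₃ = (2·(41/25) + 7)/5 = 257/125.

257/125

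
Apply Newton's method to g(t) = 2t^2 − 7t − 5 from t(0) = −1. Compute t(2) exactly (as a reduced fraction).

−703/1155

g'(t) = 4t − 7.
g(−1) = 4, g'(−1) = −11, so t(1) = (−1) − 4/(−11) = −7/11.
g(−7/11) = 32/121, g'(−7/11) = −105/11, so t(2) = (−7/11) − (32/121)/(−105/11) = −703/1155.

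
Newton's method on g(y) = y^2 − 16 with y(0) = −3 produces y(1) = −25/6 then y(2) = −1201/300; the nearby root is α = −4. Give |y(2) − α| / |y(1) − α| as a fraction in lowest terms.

y(1) − α = −25/6 − (−4) = −25/6 + 4 = −1/6, so |y(1) − α| = 1/6.
y(2) − α = −1201/300 − (−4) = −1201/300 + 4 = −1/300, so |y(2) − α| = 1/300.
Ratio = (1/300) / (1/6) = 1/50.

1/50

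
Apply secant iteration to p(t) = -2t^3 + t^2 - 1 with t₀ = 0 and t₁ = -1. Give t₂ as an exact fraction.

-1/3

p(0) = -1, p(-1) = 2. t₂ = (-1) - 2·((-1) - 0)/(2 - (-1)) = -1/3.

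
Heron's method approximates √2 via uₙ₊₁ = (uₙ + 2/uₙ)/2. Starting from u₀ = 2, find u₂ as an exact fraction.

u₁ = (2 + 2/2)/2 = 3/2.
u₂ = (3/2 + 2/(3/2))/2 = 17/12.

17/12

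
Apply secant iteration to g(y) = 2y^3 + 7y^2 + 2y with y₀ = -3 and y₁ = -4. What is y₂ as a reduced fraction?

g(-3) = 3, g(-4) = -24. y₂ = (-4) - (-24)·((-4) - (-3))/((-24) - 3) = -28/9.

-28/9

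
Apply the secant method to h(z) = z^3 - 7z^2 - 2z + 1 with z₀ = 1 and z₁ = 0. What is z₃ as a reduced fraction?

h(1) = -7, h(0) = 1. z₂ = 0 - 1·(0 - 1)/(1 - (-7)) = 1/8.
h(0) = 1, h(1/8) = 329/512. z₃ = (1/8) - (329/512)·((1/8) - 0)/((329/512) - 1) = 64/183.

64/183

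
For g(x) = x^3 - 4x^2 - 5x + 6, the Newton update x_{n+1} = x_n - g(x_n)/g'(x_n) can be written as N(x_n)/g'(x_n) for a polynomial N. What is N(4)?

g'(x) = 3x^2 - 8x - 5.
N(x) = x·g'(x) - g(x) = x·(3x^2 - 8x - 5) - (x^3 - 4x^2 - 5x + 6) = 2x^3 - 4x^2 - 6.
N(4) = 58.

58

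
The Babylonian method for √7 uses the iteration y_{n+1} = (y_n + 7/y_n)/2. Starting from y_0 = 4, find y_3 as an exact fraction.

1902497/719072

y_1 = (4 + 7/4)/2 = 23/8.
y_2 = (23/8 + 7/(23/8))/2 = 977/368.
y_3 = (977/368 + 7/(977/368))/2 = 1902497/719072.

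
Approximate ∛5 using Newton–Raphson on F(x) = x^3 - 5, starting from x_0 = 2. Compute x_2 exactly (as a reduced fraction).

503/294

F'(x) = 3x^2.
F(2) = 3, F'(2) = 12, so x_1 = 2 - 3/12 = 7/4.
F(7/4) = 23/64, F'(7/4) = 147/16, so x_2 = (7/4) - (23/64)/(147/16) = 503/294.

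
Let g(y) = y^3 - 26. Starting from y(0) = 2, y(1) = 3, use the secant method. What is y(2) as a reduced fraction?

56/19

g(2) = -18, g(3) = 1. y(2) = 3 - 1·(3 - 2)/(1 - (-18)) = 56/19.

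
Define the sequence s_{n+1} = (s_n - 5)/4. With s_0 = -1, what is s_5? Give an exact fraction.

-853/512

s_1 = ((-1) - 5)/4 = -3/2.
s_2 = ((-3/2) - 5)/4 = -13/8.
s_3 = ((-13/8) - 5)/4 = -53/32.
s_4 = ((-53/32) - 5)/4 = -213/128.
s_5 = ((-213/128) - 5)/4 = -853/512.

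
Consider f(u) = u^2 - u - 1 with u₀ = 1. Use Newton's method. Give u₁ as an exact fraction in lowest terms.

f'(u) = 2u - 1.
f(1) = -1, f'(1) = 1, so u₁ = 1 - (-1)/1 = 2.

2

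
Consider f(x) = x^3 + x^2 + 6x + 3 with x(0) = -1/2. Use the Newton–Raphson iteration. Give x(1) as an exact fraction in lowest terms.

-12/23

f'(x) = 3x^2 + 2x + 6.
f(-1/2) = 1/8, f'(-1/2) = 23/4, so x(1) = (-1/2) - (1/8)/(23/4) = -12/23.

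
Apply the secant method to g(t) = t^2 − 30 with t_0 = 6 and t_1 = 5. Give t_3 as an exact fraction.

g(6) = 6, g(5) = −5. t_2 = 5 − (−5)·(5 − 6)/((−5) − 6) = 60/11.
g(5) = −5, g(60/11) = −30/121. t_3 = (60/11) − (−30/121)·((60/11) − 5)/((−30/121) − (−5)) = 126/23.

126/23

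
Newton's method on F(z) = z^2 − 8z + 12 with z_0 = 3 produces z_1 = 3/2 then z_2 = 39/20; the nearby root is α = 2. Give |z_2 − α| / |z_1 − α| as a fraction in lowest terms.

1/10

z_1 − α = 3/2 − 2 = −1/2, so |z_1 − α| = 1/2.
z_2 − α = 39/20 − 2 = −1/20, so |z_2 − α| = 1/20.
Ratio = (1/20) / (1/2) = 1/10.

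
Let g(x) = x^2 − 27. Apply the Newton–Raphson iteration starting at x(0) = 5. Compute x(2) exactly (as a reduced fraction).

g'(x) = 2x.
g(5) = −2, g'(5) = 10, so x(1) = 5 − (−2)/10 = 26/5.
g(26/5) = 1/25, g'(26/5) = 52/5, so x(2) = (26/5) − (1/25)/(52/5) = 1351/260.

1351/260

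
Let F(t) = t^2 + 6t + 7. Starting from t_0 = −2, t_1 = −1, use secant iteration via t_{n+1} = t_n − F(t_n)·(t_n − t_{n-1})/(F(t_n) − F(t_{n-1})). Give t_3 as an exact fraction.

F(−2) = −1, F(−1) = 2. t_2 = (−1) − 2·((−1) − (−2))/(2 − (−1)) = −5/3.
F(−1) = 2, F(−5/3) = −2/9. t_3 = (−5/3) − (−2/9)·((−5/3) − (−1))/((−2/9) − 2) = −8/5.

−8/5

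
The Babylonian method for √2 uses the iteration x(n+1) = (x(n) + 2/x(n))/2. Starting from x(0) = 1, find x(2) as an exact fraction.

17/12

x(1) = (1 + 2/1)/2 = 3/2.
x(2) = (3/2 + 2/(3/2))/2 = 17/12.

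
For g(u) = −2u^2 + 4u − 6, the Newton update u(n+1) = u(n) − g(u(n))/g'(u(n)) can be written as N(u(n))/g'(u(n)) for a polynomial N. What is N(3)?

g'(u) = −4u + 4.
N(u) = u·g'(u) − g(u) = u·(−4u + 4) − (−2u^2 + 4u − 6) = −2u^2 + 6.
N(3) = −12.

−12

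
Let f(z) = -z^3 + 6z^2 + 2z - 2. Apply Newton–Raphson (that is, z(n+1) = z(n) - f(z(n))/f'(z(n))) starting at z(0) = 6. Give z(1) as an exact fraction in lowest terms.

f'(z) = -3z^2 + 12z + 2.
f(6) = 10, f'(6) = -34, so z(1) = 6 - 10/(-34) = 107/17.

107/17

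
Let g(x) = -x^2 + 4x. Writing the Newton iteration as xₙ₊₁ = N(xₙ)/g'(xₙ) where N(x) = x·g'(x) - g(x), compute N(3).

-9

g'(x) = -2x + 4.
N(x) = x·g'(x) - g(x) = x·(-2x + 4) - (-x^2 + 4x) = -x^2.
N(3) = -9.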